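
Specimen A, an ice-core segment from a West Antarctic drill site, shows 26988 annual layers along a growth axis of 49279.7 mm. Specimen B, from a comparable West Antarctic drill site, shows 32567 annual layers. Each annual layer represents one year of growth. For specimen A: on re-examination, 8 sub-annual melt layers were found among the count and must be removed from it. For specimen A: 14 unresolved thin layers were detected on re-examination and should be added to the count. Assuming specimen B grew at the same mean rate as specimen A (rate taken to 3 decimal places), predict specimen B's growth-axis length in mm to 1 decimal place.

59467.3 mm

Specimen A: adjusted count: 26988 − 8 + 14 = 26994 annual layers.
A: 49279.7 mm over 26994 years gives 49279.7 / 26994 ≈ 1.826 mm/yr.
Length of B = 1.826 × 32567 = 59467.3 mm.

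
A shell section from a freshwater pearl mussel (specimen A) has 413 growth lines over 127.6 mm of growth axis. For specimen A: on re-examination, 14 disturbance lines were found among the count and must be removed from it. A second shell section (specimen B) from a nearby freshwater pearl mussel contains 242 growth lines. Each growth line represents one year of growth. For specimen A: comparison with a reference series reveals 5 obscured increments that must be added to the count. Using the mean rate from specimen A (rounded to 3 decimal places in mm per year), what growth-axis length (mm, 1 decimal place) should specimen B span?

Specimen A: true growth line count = 413 − 14 + 5 = 404.
A: Mean rate = 127.6 mm / 404 years ≈ 0.316 mm/yr.
Length of B = 0.316 × 242 = 76.5 mm.

76.5 mm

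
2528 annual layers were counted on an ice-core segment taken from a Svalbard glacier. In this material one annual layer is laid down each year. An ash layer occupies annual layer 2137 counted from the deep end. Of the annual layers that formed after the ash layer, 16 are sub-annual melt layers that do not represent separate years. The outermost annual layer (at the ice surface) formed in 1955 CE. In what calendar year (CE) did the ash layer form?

1580 CE

2528 − 2137 = 391 annual layers lie beyond the ash layer toward the ice surface.
Removing the 16 false annual layers leaves 391 − 16 = 375 true annual layers beyond the ash layer.
1955 − 375 = 1580 CE.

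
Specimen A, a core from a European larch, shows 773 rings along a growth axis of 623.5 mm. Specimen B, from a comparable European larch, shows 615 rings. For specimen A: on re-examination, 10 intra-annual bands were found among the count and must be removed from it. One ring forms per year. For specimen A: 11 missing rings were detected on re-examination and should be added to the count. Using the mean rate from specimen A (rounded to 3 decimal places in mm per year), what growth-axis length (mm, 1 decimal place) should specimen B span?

Specimen A: correcting the raw count gives 773 − 10 + 11 = 774 true rings.
A: 623.5 mm over 774 years gives 623.5 / 774 ≈ 0.806 mm per year.
B's length ≈ 0.806 × 615 = 495.7 mm.

495.7 mm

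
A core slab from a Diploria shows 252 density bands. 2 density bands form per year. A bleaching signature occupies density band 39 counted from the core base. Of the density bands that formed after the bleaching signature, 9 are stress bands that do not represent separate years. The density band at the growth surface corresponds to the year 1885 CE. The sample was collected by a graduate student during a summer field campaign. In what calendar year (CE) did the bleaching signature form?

1783 CE

Between density band 39 and the growth surface there are 252 − 39 = 213 density bands.
Removing the 9 false density bands leaves 213 − 9 = 204 true density bands beyond the bleaching signature.
With 2 density bands per year, 204 / 2 = 102 years.
The density band at the growth surface is 1885 CE, so the bleaching signature dates to 1885 − 102 = 1783 CE.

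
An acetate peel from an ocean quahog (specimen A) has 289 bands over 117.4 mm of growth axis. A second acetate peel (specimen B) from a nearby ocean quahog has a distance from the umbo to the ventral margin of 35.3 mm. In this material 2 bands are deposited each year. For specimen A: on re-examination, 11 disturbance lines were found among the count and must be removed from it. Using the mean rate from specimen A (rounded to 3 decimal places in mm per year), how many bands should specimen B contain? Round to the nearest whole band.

Specimen A: correcting the raw count gives 289 − 11 = 278 true bands.
Specimen A: dividing by 2 bands per year: 278 / 2 = 139 years.
A: Extension rate ≈ 117.4 / 139 = 0.845 mm/yr.
B spans 35.3 / 0.845 = 41.78 years; at 2 bands per year that is 41.78 × 2 ≈ 84 bands.

84 bands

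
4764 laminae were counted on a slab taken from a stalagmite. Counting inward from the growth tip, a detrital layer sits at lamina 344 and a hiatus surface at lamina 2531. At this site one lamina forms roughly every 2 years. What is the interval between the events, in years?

The two markers are separated by 2531 − 344 = 2187 laminae.
2187 laminae at 2 years each span 2187 × 2 = 4374 years.

4374 years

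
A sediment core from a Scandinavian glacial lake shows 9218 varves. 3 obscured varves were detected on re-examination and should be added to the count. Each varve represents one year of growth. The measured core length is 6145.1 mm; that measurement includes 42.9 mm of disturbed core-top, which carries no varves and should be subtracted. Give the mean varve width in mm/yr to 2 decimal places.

0.66 mm/yr

True varve count = 9218 + 3 = 9221.
The growth record spans 6145.1 − 42.9 = 6102.2 mm.
6102.2 mm over 9221 years gives 6102.2 / 9221 ≈ 0.66 mm/yr.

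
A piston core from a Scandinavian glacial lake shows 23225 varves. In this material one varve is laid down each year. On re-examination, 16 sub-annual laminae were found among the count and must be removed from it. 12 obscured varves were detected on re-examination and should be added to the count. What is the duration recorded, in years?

After corrections the count is 23225 − 16 + 12 = 23221 varves.
One varve per year makes the duration 23221 years.

23221 years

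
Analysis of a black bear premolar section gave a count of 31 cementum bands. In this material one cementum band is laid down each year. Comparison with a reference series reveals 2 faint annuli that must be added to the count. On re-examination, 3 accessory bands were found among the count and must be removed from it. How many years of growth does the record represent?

After corrections the count is 31 − 3 + 2 = 30 cementum bands.
With a one-to-one cementum band periodicity this is 30 years.

30 yr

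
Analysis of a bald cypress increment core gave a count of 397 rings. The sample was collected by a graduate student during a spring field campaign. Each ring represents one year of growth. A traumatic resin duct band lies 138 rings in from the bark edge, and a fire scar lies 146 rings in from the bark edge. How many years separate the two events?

8 years

Separation: 146 − 138 = 8 rings.
One ring per year makes the interval 8 years.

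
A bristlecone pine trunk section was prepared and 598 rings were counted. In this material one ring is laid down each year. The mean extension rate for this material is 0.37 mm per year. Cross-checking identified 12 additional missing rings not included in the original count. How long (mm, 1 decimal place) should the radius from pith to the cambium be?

After corrections the count is 598 + 12 = 610 rings.
Length ≈ 0.37 × 610 = 225.7 mm.

225.7 mm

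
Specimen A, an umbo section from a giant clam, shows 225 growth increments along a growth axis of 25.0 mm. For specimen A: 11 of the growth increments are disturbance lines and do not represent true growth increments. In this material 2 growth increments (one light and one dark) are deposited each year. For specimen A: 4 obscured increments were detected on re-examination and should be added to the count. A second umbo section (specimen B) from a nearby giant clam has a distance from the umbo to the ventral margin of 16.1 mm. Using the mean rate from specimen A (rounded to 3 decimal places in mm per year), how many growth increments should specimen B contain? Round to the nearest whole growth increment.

Specimen A: adjusted count: 225 − 11 + 4 = 218 growth increments.
Specimen A: dividing by 2 growth increments per year: 218 / 2 = 109 years.
A: Extension rate ≈ 25.0 / 109 = 0.229 mm/yr.
Specimen B: 16.1 mm / 0.229 mm per year = 70.31 years; at 2 growth increments per year that is 70.31 × 2 ≈ 141 growth increments.

141 growth increments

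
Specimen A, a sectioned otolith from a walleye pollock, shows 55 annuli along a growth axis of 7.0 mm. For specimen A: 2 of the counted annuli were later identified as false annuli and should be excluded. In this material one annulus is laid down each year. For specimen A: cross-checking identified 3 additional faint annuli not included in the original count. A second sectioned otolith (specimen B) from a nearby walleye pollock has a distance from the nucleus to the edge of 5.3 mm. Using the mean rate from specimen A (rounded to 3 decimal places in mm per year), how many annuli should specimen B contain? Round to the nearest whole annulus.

Specimen A: adjusted count: 55 − 2 + 3 = 56 annuli.
A: Mean rate = 7.0 mm / 56 years ≈ 0.125 mm/yr.
For B, 5.3 / 0.125 = 42.40 years ≈ 42 annuli.

42 annuli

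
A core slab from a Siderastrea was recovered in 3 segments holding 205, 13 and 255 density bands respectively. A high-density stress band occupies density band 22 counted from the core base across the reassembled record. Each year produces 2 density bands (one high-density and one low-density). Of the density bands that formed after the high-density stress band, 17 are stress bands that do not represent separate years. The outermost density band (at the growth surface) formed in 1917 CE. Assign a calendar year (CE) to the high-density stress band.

Total density bands = 205 + 13 + 255 = 473.
473 − 22 = 451 density bands lie beyond the high-density stress band toward the growth surface.
Excluding 17 false density bands: 451 − 17 = 434.
Dividing by 2 density bands per year: 434 / 2 = 217 years.
Counting back 217 years from 1917 CE places the high-density stress band in 1917 − 217 = 1700 CE.

1700 CE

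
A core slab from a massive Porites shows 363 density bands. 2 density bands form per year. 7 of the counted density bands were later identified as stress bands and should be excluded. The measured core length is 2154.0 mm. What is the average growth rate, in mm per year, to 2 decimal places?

Adjusted count: 363 − 7 = 356 density bands.
With 2 density bands per year, 356 / 2 = 178 years.
Mean rate = 2154.0 mm / 178 years ≈ 12.10 mm per year.

12.10 mm per year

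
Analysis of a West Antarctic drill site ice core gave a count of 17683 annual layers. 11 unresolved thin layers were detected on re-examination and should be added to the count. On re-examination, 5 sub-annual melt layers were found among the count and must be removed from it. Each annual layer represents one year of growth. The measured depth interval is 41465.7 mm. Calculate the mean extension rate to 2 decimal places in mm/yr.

2.34 mm/yr

After corrections the count is 17683 − 5 + 11 = 17689 annual layers.
Extension rate ≈ 41465.7 / 17689 = 2.34 mm/yr.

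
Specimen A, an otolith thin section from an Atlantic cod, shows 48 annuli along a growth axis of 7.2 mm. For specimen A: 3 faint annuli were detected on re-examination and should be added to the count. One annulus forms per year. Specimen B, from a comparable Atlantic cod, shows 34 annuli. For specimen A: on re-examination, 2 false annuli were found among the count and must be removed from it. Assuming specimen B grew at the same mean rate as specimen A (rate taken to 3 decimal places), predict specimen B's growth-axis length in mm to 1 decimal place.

Specimen A: adjusted count: 48 − 2 + 3 = 49 annuli.
A: Mean rate = 7.2 mm / 49 years ≈ 0.147 mm per year.
Length of B = 0.147 × 34 = 5.0 mm.

5.0 mm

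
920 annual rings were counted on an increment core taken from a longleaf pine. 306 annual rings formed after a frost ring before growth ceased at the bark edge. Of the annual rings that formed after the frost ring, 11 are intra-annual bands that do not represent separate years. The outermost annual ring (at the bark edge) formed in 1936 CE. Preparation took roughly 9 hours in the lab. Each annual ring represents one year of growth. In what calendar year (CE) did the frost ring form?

1641 CE

There are 306 annual rings younger than the frost ring.
Excluding 11 false annual rings: 306 − 11 = 295.
The annual ring at the bark edge is 1936 CE, so the frost ring dates to 1936 − 295 = 1641 CE.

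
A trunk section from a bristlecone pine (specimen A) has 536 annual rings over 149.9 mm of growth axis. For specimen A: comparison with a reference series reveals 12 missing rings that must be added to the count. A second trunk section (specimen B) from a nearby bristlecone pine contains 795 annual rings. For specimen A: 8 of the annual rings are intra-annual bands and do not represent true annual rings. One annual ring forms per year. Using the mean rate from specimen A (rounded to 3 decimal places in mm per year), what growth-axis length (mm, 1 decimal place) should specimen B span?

Specimen A: after corrections the count is 536 − 8 + 12 = 540 annual rings.
A: Mean rate = 149.9 mm / 540 years ≈ 0.278 mm per year.
B's length ≈ 0.278 × 795 = 221.0 mm.

221.0 mm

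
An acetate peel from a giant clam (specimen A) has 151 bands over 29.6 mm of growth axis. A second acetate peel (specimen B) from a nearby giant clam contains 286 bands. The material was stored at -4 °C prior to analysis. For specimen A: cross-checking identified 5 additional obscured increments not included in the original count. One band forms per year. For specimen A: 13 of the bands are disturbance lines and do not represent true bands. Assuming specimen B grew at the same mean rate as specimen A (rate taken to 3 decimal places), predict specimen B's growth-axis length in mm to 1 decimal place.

59.2 mm

Specimen A: true band count = 151 − 13 + 5 = 143.
A: Extension rate ≈ 29.6 / 143 = 0.207 mm/yr.
For B, 0.207 mm/year × 286 years = 59.2 mm.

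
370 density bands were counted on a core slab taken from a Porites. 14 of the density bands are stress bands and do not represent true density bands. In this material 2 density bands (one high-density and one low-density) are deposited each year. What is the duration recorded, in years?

True density band count = 370 − 14 = 356.
Dividing by 2 density bands per year: 356 / 2 = 178 years.

178 years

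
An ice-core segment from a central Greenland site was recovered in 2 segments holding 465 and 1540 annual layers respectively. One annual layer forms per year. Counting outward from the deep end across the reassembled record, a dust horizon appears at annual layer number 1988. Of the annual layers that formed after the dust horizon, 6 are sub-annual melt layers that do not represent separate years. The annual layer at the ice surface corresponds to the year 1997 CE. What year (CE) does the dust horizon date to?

1986 CE

Total annual layers = 465 + 1540 = 2005.
Between annual layer 1988 and the ice surface there are 2005 − 1988 = 17 annual layers.
17 − 6 false = 11 true annual layers after the dust horizon.
The annual layer at the ice surface is 1997 CE, so the dust horizon dates to 1997 − 11 = 1986 CE.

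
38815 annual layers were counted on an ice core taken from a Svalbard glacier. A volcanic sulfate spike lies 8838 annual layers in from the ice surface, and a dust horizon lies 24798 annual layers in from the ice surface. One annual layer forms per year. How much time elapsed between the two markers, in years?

24798 − 8838 = 15960 annual layers lie between the two events.
One annual layer per year makes the interval 15960 years.

15960 yr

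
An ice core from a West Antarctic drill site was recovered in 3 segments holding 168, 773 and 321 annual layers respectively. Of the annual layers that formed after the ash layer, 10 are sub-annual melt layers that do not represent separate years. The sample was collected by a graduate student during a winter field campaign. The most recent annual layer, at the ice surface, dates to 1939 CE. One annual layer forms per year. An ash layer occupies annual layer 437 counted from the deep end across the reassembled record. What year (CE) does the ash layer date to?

1124 CE

Total annual layers = 168 + 773 + 321 = 1262.
The ash layer sits at annual layer 437 from the deep end, so 1262 − 437 = 825 annual layers formed after it.
Excluding 10 false annual layers: 825 − 10 = 815.
Counting back 815 years from 1939 CE places the ash layer in 1939 − 815 = 1124 CE.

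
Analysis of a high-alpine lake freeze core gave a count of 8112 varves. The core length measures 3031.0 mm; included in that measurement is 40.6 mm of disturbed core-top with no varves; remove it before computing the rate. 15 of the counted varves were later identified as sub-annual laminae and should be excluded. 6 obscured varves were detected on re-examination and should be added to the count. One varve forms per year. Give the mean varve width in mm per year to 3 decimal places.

Adjusted count: 8112 − 15 + 6 = 8103 varves.
Net length = 3031.0 − 40.6 = 2990.4 mm.
Extension rate ≈ 2990.4 / 8103 = 0.369 mm per year.

0.369 mm per year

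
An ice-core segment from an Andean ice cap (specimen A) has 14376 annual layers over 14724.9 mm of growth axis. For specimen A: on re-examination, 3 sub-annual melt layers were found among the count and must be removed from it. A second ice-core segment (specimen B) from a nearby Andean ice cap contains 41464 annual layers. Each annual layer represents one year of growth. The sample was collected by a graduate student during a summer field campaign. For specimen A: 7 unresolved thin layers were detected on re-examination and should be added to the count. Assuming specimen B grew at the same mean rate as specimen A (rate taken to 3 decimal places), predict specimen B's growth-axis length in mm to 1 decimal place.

42459.1 mm

Specimen A: adjusted count: 14376 − 3 + 7 = 14380 annual layers.
A: Extension rate ≈ 14724.9 / 14380 = 1.024 mm/year.
For B, 1.024 mm/year × 41464 years = 42459.1 mm.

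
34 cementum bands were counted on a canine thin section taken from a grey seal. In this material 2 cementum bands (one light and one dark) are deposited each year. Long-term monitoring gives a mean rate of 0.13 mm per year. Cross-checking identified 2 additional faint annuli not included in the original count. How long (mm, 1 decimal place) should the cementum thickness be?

True cementum band count = 34 + 2 = 36.
Dividing by 2 cementum bands per year: 36 / 2 = 18 years.
18 years at 0.13 mm/year gives 0.13 × 18 = 2.3 mm.

2.3 mm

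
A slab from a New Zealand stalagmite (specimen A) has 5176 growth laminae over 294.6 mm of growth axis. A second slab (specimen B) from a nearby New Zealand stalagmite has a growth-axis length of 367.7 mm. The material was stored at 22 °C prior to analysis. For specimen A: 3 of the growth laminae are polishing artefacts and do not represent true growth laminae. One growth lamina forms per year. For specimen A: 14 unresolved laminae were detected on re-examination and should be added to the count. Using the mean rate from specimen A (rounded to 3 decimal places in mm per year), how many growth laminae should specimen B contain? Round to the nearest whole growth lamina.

Specimen A: adjusted count: 5176 − 3 + 14 = 5187 growth laminae.
A: Mean rate = 294.6 mm / 5187 years ≈ 0.057 mm per year.
B spans 367.7 / 0.057 = 6450.88 years ≈ 6451 growth laminae.

6451 growth laminae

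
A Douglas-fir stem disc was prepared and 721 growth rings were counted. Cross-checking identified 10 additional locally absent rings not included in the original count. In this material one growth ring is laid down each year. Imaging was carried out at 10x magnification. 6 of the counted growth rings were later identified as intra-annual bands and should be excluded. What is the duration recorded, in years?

Adjusted count: 721 − 6 + 10 = 725 growth rings.
With a one-to-one growth ring periodicity this is 725 years.

725 yr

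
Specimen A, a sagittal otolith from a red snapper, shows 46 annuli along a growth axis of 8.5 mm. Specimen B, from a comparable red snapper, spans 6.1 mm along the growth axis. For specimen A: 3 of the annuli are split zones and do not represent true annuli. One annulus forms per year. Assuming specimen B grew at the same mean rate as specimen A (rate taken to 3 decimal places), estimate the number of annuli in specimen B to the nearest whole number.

31 annuli

Specimen A: correcting the raw count gives 46 − 3 = 43 true annuli.
A: Mean rate = 8.5 mm / 43 years ≈ 0.198 mm/year.
For B, 6.1 / 0.198 = 30.81 years ≈ 31 annuli.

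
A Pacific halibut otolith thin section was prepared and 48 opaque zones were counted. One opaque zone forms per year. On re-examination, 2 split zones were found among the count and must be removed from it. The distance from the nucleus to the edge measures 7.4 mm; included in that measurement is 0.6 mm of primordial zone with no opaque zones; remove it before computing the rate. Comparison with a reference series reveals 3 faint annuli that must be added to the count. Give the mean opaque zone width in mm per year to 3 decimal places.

0.139 mm per year

After corrections the count is 48 − 2 + 3 = 49 opaque zones.
The growth record spans 7.4 − 0.6 = 6.8 mm.
Mean rate = 6.8 mm / 49 years ≈ 0.139 mm per year.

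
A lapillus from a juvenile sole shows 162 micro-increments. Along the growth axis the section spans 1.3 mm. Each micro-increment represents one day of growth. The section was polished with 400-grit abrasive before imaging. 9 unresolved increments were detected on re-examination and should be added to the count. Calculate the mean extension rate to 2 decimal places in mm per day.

After corrections the count is 162 + 9 = 171 micro-increments.
1.3 mm over 171 days gives 1.3 / 171 ≈ 0.01 mm per day.

0.01 mm per day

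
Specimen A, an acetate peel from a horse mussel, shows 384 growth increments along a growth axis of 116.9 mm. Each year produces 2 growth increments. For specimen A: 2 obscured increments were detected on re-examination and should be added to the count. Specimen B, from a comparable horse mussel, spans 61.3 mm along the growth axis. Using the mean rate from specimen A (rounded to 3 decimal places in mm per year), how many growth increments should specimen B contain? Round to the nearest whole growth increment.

Specimen A: correcting the raw count gives 384 + 2 = 386 true growth increments.
Specimen A: with 2 growth increments per year, 386 / 2 = 193 years.
A: Extension rate ≈ 116.9 / 193 = 0.606 mm/yr.
B spans 61.3 / 0.606 = 101.16 years; at 2 growth increments per year that is 101.16 × 2 ≈ 202 growth increments.

202 growth increments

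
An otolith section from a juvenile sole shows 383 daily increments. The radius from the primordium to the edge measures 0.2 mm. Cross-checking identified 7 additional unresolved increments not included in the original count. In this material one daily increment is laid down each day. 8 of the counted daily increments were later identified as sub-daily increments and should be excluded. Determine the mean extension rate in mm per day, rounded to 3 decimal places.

0.001 mm per day

Correcting the raw count gives 383 − 8 + 7 = 382 true daily increments.
0.2 mm over 382 days gives 0.2 / 382 ≈ 0.001 mm per day.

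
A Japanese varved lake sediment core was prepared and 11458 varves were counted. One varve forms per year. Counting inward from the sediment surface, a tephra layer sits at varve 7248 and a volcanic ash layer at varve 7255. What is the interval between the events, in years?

7 yr

Separation: 7255 − 7248 = 7 varves.
At one varve per year, 7 years elapsed between them.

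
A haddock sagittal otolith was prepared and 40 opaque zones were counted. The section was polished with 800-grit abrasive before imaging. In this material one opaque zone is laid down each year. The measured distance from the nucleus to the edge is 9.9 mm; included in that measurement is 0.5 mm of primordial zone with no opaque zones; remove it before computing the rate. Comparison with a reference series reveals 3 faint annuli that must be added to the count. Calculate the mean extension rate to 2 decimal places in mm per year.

0.22 mm per year

After corrections the count is 40 + 3 = 43 opaque zones.
Removing the 0.5 mm offcut leaves 9.9 − 0.5 = 9.4 mm.
Mean rate = 9.4 mm / 43 years ≈ 0.22 mm per year.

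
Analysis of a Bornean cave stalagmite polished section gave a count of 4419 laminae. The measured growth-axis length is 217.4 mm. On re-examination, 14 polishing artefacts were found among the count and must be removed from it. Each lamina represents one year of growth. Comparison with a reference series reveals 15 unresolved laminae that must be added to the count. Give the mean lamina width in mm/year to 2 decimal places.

0.05 mm/year

Correcting the raw count gives 4419 − 14 + 15 = 4420 true laminae.
217.4 mm over 4420 years gives 217.4 / 4420 ≈ 0.05 mm/year.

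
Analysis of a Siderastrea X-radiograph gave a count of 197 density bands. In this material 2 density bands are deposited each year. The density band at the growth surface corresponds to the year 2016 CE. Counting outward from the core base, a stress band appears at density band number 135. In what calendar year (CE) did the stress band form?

1985 CE

The stress band sits at density band 135 from the core base, so 197 − 135 = 62 density bands formed after it.
Dividing by 2 density bands per year: 62 / 2 = 31 years.
2016 − 31 = 1985 CE.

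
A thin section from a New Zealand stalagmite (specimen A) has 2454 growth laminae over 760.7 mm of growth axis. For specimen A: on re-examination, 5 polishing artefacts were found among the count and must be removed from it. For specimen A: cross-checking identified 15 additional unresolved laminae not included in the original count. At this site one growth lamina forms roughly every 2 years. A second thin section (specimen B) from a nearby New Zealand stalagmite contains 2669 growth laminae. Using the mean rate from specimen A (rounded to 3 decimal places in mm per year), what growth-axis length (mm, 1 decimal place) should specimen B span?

822.1 mm

Specimen A: true growth lamina count = 2454 − 5 + 15 = 2464.
Specimen A: multiplying by 2 years per growth lamina: 2464 × 2 = 4928 years.
A: Extension rate ≈ 760.7 / 4928 = 0.154 mm/year.
Specimen B: multiplying by 2 years per growth lamina: 2669 × 2 = 5338 years. B's length ≈ 0.154 × 5338 = 822.1 mm.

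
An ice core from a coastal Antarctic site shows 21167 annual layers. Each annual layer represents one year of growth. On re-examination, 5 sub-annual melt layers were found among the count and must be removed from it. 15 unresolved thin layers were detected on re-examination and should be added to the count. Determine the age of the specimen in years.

After corrections the count is 21167 − 5 + 15 = 21177 annual layers.
At one annual layer per year, that is 21177 years.

21177 yr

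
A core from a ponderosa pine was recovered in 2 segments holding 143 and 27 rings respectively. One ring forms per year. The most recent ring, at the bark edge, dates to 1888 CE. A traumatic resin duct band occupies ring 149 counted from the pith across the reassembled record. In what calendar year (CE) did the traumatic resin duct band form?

Total rings = 143 + 27 = 170.
The traumatic resin duct band sits at ring 149 from the pith, so 170 − 149 = 21 rings formed after it.
Counting back 21 years from 1888 CE places the traumatic resin duct band in 1888 − 21 = 1867 CE.

1867 CE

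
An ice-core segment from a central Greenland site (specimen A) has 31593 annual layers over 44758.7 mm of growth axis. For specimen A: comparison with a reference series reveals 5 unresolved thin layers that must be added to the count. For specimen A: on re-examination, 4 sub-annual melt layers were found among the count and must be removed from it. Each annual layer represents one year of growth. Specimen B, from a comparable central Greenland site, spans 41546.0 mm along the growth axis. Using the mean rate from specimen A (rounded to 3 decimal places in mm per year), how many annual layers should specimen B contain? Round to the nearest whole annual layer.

29320 annual layers

Specimen A: correcting the raw count gives 31593 − 4 + 5 = 31594 true annual layers.
A: 44758.7 mm over 31594 years gives 44758.7 / 31594 ≈ 1.417 mm/yr.
Specimen B: 41546.0 mm / 1.417 mm per year = 29319.69 years ≈ 29320 annual layers.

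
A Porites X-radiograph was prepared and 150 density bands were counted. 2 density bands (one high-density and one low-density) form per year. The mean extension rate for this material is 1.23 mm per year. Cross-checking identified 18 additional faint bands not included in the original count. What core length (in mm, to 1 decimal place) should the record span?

103.3 mm

Adjusted count: 150 + 18 = 168 density bands.
168 density bands at 2 per year is 168 / 2 = 84 years.
84 years at 1.23 mm/year gives 1.23 × 84 = 103.3 mm.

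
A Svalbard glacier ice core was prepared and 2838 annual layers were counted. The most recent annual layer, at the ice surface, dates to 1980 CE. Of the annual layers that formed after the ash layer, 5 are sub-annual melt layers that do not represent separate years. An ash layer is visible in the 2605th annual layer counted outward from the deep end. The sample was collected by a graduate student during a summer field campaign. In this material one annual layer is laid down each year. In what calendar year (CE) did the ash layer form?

1752 CE

2838 − 2605 = 233 annual layers lie beyond the ash layer toward the ice surface.
Excluding 5 false annual layers: 233 − 5 = 228.
Counting back 228 years from 1980 CE places the ash layer in 1980 − 228 = 1752 CE.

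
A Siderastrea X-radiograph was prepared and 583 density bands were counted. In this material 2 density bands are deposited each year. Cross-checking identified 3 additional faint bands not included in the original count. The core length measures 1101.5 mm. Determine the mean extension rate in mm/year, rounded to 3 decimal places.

3.759 mm/year

True density band count = 583 + 3 = 586.
586 density bands at 2 per year is 586 / 2 = 293 years.
Mean rate = 1101.5 mm / 293 years ≈ 3.759 mm/year.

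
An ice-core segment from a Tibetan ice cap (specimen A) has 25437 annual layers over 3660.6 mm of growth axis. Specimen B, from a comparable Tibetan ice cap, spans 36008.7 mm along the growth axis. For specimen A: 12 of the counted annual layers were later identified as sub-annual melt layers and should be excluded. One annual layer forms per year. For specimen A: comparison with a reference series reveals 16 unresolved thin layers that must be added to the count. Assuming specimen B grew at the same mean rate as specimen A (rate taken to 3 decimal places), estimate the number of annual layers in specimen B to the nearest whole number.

250060 annual layers

Specimen A: true annual layer count = 25437 − 12 + 16 = 25441.
A: Mean rate = 3660.6 mm / 25441 years ≈ 0.144 mm per year.
B spans 36008.7 / 0.144 = 250060.42 years ≈ 250060 annual layers.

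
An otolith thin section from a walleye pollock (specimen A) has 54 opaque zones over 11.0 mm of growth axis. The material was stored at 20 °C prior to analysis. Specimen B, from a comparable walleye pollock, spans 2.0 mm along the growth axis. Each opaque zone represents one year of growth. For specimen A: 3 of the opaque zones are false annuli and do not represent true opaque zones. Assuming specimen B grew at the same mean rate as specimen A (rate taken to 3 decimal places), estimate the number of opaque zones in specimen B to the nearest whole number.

Specimen A: after corrections the count is 54 − 3 = 51 opaque zones.
A: Mean rate = 11.0 mm / 51 years ≈ 0.216 mm/year.
B spans 2.0 / 0.216 = 9.26 years ≈ 9 opaque zones.

9 opaque zones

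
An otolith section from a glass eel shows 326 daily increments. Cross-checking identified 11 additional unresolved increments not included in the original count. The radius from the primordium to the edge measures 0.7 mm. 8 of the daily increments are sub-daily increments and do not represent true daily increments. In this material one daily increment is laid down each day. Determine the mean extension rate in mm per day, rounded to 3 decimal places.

Correcting the raw count gives 326 − 8 + 11 = 329 true daily increments.
Mean rate = 0.7 mm / 329 days ≈ 0.002 mm per day.

0.002 mm per day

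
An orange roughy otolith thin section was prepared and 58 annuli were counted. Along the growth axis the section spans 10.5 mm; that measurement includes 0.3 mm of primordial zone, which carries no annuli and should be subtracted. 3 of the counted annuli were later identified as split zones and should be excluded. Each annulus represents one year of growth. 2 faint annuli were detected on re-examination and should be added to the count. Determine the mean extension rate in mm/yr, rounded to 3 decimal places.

0.179 mm/yr

True annulus count = 58 − 3 + 2 = 57.
Removing the 0.3 mm offcut leaves 10.5 − 0.3 = 10.2 mm.
10.2 mm over 57 years gives 10.2 / 57 ≈ 0.179 mm/yr.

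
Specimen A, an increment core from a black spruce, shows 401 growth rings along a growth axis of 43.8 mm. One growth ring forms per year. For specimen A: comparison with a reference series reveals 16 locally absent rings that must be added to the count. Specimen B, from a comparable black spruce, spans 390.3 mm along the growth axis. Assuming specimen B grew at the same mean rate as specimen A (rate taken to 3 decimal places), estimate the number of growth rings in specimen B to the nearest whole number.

3717 growth rings

Specimen A: correcting the raw count gives 401 + 16 = 417 true growth rings.
A: Extension rate ≈ 43.8 / 417 = 0.105 mm/yr.
Specimen B: 390.3 mm / 0.105 mm per year = 3717.14 years ≈ 3717 growth rings.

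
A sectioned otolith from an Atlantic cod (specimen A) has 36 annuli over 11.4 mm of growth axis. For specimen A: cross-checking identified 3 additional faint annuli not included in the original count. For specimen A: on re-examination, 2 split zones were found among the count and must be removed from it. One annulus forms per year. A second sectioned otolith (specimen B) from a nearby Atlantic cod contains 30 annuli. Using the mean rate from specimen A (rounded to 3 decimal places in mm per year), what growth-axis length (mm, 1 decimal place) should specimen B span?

Specimen A: true annulus count = 36 − 2 + 3 = 37.
A: 11.4 mm over 37 years gives 11.4 / 37 ≈ 0.308 mm/yr.
For B, 0.308 mm/year × 30 years = 9.2 mm.

9.2 mm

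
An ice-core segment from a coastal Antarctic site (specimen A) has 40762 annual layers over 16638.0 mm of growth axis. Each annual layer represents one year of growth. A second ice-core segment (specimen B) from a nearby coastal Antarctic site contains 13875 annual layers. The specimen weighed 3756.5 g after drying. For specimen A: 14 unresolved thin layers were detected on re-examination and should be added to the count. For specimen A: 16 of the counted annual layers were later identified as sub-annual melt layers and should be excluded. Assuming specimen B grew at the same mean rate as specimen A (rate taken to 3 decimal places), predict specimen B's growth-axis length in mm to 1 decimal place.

5661.0 mm

Specimen A: adjusted count: 40762 − 16 + 14 = 40760 annual layers.
A: Extension rate ≈ 16638.0 / 40760 = 0.408 mm/yr.
Length of B = 0.408 × 13875 = 5661.0 mm.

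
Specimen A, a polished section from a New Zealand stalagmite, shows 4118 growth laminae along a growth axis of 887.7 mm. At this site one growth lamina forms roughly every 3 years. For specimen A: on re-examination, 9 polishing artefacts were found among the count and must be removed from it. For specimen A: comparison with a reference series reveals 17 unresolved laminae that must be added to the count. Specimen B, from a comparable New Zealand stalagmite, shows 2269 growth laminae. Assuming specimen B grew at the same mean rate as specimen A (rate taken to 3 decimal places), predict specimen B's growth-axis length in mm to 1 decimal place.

490.1 mm

Specimen A: correcting the raw count gives 4118 − 9 + 17 = 4126 true growth laminae.
Specimen A: at 3 years per growth lamina, 4126 × 3 = 12378 years.
A: Mean rate = 887.7 mm / 12378 years ≈ 0.072 mm per year.
Specimen B: at 3 years per growth lamina, 2269 × 3 = 6807 years. For B, 0.072 mm/year × 6807 years = 490.1 mm.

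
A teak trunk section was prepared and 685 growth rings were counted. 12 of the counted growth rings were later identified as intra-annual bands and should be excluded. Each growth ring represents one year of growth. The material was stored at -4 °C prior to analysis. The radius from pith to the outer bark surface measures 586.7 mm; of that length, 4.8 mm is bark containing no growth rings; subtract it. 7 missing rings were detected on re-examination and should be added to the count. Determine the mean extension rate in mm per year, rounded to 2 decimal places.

True growth ring count = 685 − 12 + 7 = 680.
Removing the 4.8 mm offcut leaves 586.7 − 4.8 = 581.9 mm.
Extension rate ≈ 581.9 / 680 = 0.86 mm per year.

0.86 mm per year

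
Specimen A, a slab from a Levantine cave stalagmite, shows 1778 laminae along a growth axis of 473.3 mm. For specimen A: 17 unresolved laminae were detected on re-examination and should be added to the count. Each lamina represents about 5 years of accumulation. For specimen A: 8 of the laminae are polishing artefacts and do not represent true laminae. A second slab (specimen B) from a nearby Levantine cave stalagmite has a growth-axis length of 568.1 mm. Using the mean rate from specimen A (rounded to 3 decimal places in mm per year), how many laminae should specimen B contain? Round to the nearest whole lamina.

2144 laminae

Specimen A: adjusted count: 1778 − 8 + 17 = 1787 laminae.
Specimen A: 1787 laminae at 5 years each span 1787 × 5 = 8935 years.
A: Extension rate ≈ 473.3 / 8935 = 0.053 mm/yr.
Specimen B: 568.1 mm / 0.053 mm per year = 10718.87 years; at 5 years per lamina that is 10718.87 / 5 ≈ 2144 laminae.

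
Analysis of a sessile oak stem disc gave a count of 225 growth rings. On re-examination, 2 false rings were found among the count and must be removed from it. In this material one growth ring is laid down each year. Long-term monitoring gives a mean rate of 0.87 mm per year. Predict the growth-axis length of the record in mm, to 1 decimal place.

194.0 mm

Correcting the raw count gives 225 − 2 = 223 true growth rings.
223 years at 0.87 mm/year gives 0.87 × 223 = 194.0 mm.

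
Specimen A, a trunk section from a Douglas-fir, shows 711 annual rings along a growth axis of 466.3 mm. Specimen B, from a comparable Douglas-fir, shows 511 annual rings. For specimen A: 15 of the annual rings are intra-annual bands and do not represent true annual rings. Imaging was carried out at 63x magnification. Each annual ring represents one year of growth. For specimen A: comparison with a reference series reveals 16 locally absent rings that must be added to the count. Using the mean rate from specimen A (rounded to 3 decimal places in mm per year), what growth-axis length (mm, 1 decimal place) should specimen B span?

334.7 mm

Specimen A: adjusted count: 711 − 15 + 16 = 712 annual rings.
A: 466.3 mm over 712 years gives 466.3 / 712 ≈ 0.655 mm per year.
Length of B = 0.655 × 511 = 334.7 mm.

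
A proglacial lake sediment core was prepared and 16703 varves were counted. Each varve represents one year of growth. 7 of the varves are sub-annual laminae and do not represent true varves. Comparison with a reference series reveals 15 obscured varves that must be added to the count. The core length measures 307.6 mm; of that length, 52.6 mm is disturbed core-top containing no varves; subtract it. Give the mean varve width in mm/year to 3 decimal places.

0.015 mm/year

True varve count = 16703 − 7 + 15 = 16711.
Removing the 52.6 mm offcut leaves 307.6 − 52.6 = 255.0 mm.
255.0 mm over 16711 years gives 255.0 / 16711 ≈ 0.015 mm/year.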